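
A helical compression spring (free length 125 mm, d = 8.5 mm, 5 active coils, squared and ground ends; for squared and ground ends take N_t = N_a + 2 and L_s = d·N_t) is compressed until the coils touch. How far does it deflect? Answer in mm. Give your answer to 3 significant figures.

65.5 mm

N_t = 7; L_s = 8.5·7 = 59.5 mm
δ_solid = L₀ − L_s = 125 − 59.5 = 65.5 mm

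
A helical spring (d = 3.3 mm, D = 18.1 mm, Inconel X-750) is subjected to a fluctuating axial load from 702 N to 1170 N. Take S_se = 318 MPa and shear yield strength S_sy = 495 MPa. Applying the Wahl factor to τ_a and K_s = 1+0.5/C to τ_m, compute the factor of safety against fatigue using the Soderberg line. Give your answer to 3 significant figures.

0.259

C = D/d = 18.1/3.3 = 5.4848; K_W = (4C−1)/(4C−4)+0.615/C = 1.2794; K_s = 1+0.5/C = 1.0912
F_a = (F_max−F_min)/2 = 234 N; F_m = (F_max+F_min)/2 = 936 N
τ_a = K_W·8F_aD/(πd³) = 1.2794 × 300.12 = 383.96 MPa
τ_m = K_s·8F_mD/(πd³) = 1.0912 × 1200.5 = 1309.9 MPa
Soderberg: 1/n_f = τ_a/S_se + τ_m/S_sy = 383.96/318 + 1309.9/495 = 1.20742 + 2.64628 = 3.8537
n_f = 1/3.8537 = 0.2595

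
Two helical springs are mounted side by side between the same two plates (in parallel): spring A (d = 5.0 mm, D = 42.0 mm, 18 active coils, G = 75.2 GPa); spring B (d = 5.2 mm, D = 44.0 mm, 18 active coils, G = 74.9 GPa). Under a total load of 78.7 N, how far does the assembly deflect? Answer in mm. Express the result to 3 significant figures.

8.87 mm

k_A = Gd⁴/(8D³N_a) = (75.2×10³)(5.0⁴)/(8·42.0³·18) = 4.4054 N/mm
k_B = Gd⁴/(8D³N_a) = (74.9×10³)(5.2⁴)/(8·44.0³·18) = 4.4645 N/mm
Parallel: k_eq = 4.4054 + 4.4645 = 8.8699 N/mm
δ = F/k_eq = 78.7/8.8699 = 8.8727 mm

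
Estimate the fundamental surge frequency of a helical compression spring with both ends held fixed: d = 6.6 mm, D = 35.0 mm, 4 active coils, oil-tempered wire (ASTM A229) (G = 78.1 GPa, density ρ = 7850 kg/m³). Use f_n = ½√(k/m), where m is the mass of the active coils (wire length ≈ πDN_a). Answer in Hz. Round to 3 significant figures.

478 Hz

k = Gd⁴/(8D³N_a) = (78.1×10³)(6.6⁴)/(8·35.0³·4) = 108.01 N/mm = 1.0801e+05 N/m
Wire length L = πDN_a = π·35.0·4 = 439.82 mm
m = ρ·(πd²/4)·L = 7850 × 34.212×10⁻⁶ m² × 0.43982 m = 0.11812 kg
f_n = ½√(k/m) = 0.5·√(1.0801e+05/0.11812) = 0.5·√(9.1442e+05) = 478.13 Hz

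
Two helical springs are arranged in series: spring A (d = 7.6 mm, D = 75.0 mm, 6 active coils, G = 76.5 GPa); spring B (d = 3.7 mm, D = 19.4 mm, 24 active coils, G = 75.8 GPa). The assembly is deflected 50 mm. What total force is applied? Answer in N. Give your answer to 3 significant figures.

281 N

k_A = Gd⁴/(8D³N_a) = (76.5×10³)(7.6⁴)/(8·75.0³·6) = 12.603 N/mm
k_B = Gd⁴/(8D³N_a) = (75.8×10³)(3.7⁴)/(8·19.4³·24) = 10.134 N/mm
Series: 1/k_eq = 1/12.603 + 1/10.134 = 0.17802; k_eq = 5.6172 N/mm
F = k_eq·δ = 5.6172·50 = 280.86 N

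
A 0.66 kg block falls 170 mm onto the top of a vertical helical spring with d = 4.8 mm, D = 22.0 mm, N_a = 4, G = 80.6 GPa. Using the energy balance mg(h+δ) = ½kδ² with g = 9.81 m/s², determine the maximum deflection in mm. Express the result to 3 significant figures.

4.24 mm

k = Gd⁴/(8D³N_a) = (80.6×10³)(4.8⁴)/(8·22.0³·4) = 125.57 N/mm
W = mg = 0.66 × 9.81 = 6.4746 N
½kδ² − Wδ − Wh = 0 → δ = (W + √(W² + 2kWh))/k
δ = (6.4746 + √(41.92 + 276423))/125.57 = (6.4746 + 525.8)/125.57 = 4.2389 mm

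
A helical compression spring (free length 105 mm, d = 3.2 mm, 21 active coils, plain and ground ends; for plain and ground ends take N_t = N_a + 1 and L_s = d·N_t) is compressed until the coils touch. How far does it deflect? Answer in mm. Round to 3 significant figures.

34.6 mm

N_t = 22; L_s = 3.2·22 = 70.4 mm
δ_solid = L₀ − L_s = 105 − 70.4 = 34.6 mm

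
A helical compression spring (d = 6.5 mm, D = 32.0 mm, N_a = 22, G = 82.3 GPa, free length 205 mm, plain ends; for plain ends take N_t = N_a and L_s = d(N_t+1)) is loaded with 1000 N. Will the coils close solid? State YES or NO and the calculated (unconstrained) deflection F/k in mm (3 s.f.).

NO, δ = 39.3 mm

k = Gd⁴/(8D³N_a) = (82.3×10³)(6.5⁴)/(8·32.0³·22) = 25.474 N/mm
N_t = 22; L_s = 6.5·23 = 149.5 mm; δ_solid = L₀ − L_s = 205 − 149.5 = 55.5 mm
δ = F/k = 1000/25.474 = 39.256 mm
δ < δ_solid → spring does not go solid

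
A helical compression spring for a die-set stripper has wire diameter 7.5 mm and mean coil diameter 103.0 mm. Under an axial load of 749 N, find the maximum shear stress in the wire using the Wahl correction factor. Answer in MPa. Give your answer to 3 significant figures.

Spring index C = D/d = 103.0/7.5 = 13.7333
K_W = (4C−1)/(4C−4) + 0.615/C = 53.933/50.933 + 0.0448 = 1.1037
τ₀ = 8FD/(πd³) = 8·749·103.0/(π·7.5³) = 617176/1325.4 = 465.67 MPa
τ_max = K·τ₀ = 1.1037 × 465.67 = 513.95 MPa

514 MPa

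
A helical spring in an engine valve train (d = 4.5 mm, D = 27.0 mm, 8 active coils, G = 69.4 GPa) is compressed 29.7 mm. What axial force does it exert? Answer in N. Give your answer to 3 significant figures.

k = Gd⁴/(8D³N_a) = (69.4×10³)(4.5⁴)/(8·27.0³·8) = 22.591 N/mm
F = k·δ = 22.591 × 29.7 = 670.96 N

671 N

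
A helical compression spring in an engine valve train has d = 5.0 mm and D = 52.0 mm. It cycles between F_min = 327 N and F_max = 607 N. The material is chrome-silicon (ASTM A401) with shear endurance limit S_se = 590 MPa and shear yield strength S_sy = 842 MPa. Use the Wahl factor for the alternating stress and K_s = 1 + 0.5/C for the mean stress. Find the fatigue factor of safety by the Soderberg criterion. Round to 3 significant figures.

1.11

C = D/d = 52.0/5.0 = 10.4000; K_W = (4C−1)/(4C−4)+0.615/C = 1.1389; K_s = 1+0.5/C = 1.0481
F_a = (F_max−F_min)/2 = 140 N; F_m = (F_max+F_min)/2 = 467 N
τ_a = K_W·8F_aD/(πd³) = 1.1389 × 148.31 = 168.91 MPa
τ_m = K_s·8F_mD/(πd³) = 1.0481 × 494.71 = 518.49 MPa
Soderberg: 1/n_f = τ_a/S_se + τ_m/S_sy = 168.91/590 + 518.49/842 = 0.28629 + 0.61579 = 0.90208
n_f = 1/0.90208 = 1.109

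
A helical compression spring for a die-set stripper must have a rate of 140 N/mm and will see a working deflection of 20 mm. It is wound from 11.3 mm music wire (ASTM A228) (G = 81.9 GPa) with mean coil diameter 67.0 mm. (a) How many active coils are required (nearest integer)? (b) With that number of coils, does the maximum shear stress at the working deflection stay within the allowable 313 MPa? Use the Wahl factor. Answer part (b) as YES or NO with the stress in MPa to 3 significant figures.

(a) 4 coils; (b) NO, τ_max = 412 MPa

N_a = Gd⁴/(8D³k) = (81.9×10³)(11.3⁴)/(8·67.0³·140) = 3.964 → N_a = 4
Actual rate k = Gd⁴/(8D³·4) = 138.75 N/mm
Working load F = kδ = 138.75·20 = 2774.9 N
C = 67.0/11.3 = 5.9292; K_W = (4C−1)/(4C−4)+0.615/C = 1.2559
τ_max = K_W·8FD/(πd³) = 1.2559·328.12 = 412.08 MPa
τ_max > 313 MPa → exceeds allowable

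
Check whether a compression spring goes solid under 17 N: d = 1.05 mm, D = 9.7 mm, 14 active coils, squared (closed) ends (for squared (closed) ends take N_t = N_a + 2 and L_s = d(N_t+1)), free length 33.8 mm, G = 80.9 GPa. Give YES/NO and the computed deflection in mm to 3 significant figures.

YES, δ = 17.7 mm

k = Gd⁴/(8D³N_a) = (80.9×10³)(1.05⁴)/(8·9.7³·14) = 0.96199 N/mm
N_t = 16; L_s = 1.05·17 = 17.85 mm; δ_solid = L₀ − L_s = 33.8 − 17.85 = 15.95 mm
δ = F/k = 17/0.96199 = 17.672 mm
δ ≥ δ_solid → spring goes solid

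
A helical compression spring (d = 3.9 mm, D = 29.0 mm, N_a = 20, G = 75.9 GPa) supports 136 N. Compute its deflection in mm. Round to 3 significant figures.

k = Gd⁴/(8D³N_a) = (75.9×10³)(3.9⁴)/(8·29.0³·20) = 4.4997 N/mm
δ = F/k = 136 / 4.4997 = 30.224 mm

30.2 mm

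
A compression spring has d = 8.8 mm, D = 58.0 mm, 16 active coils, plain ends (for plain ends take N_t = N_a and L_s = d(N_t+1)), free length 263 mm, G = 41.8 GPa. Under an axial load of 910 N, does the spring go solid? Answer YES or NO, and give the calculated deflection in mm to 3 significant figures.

NO, δ = 90.7 mm

k = Gd⁴/(8D³N_a) = (41.8×10³)(8.8⁴)/(8·58.0³·16) = 10.037 N/mm
N_t = 16; L_s = 8.8·17 = 149.6 mm; δ_solid = L₀ − L_s = 263 − 149.6 = 113.4 mm
δ = F/k = 910/10.037 = 90.663 mm
δ < δ_solid → spring does not go solid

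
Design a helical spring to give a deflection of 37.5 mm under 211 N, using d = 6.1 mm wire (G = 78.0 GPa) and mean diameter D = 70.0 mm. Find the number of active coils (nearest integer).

Required rate k = F/δ = 211/37.5 = 5.6267 N/mm
N_a = Gd⁴/(8D³k) = (78.0×10³ × 6.1⁴)/(8 × 70.0³ × 5.6267)
    = 1.07998e+08 / 1.54396e+07 = 6.995 → 7 coils

7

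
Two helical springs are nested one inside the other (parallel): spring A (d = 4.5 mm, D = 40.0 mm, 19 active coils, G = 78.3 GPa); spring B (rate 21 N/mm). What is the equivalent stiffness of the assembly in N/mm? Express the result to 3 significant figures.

24.3 N/mm

k_A = Gd⁴/(8D³N_a) = (78.3×10³)(4.5⁴)/(8·40.0³·19) = 3.3006 N/mm
Parallel: k_eq = 3.3006 + 21 = 24.301 N/mm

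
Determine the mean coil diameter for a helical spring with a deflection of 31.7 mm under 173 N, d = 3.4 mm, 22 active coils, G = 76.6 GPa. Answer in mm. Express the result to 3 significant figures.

22.0 mm

Required rate k = F/δ = 173/31.7 = 5.4574 N/mm
D = (Gd⁴/(8N_a·k))^(1/3) = (76.6×10³·3.4⁴/(8·22·5.4574))^(1/3)
  = (10657.2)^(1/3) = 22.0064 mm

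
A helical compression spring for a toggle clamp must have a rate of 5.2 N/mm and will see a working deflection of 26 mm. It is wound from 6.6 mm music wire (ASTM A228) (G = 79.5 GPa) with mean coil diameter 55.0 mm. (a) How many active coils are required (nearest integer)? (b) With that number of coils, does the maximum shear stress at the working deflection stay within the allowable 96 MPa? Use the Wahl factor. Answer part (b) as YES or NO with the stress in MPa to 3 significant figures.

N_a = Gd⁴/(8D³k) = (79.5×10³)(6.6⁴)/(8·55.0³·5.2) = 21.8 → N_a = 22
Actual rate k = Gd⁴/(8D³·22) = 5.1516 N/mm
Working load F = kδ = 5.1516·26 = 133.94 N
C = 55.0/6.6 = 8.3333; K_W = (4C−1)/(4C−4)+0.615/C = 1.1761
τ_max = K_W·8FD/(πd³) = 1.1761·65.251 = 76.74 MPa
τ_max ≤ 96 MPa → acceptable

(a) 22 coils; (b) YES, τ_max = 76.7 MPa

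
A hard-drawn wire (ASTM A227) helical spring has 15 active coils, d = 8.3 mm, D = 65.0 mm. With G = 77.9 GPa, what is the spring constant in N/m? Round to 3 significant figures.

11200 N/m

k = Gd⁴/(8D³N_a) = (77.9×10³ × 8.3⁴) / (8 × 65.0³ × 15)
  = 3.697e+08 / 3.2955e+07 = 11.218 N/mm = 11218 N/m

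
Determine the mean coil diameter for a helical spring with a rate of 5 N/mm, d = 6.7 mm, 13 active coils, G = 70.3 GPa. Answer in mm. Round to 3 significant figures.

64.8 mm

D = (Gd⁴/(8N_a·k))^(1/3) = (70.3×10³·6.7⁴/(8·13·5))^(1/3)
  = (272428)^(1/3) = 64.8262 mm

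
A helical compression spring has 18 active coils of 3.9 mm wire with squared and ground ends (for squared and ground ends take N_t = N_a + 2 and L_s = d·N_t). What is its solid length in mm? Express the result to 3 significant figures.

squared and ground ends: N_t = N_a + 2 = 18 + 2 = 20
L_s = d·N_t = 3.9 × 20 = 78 mm

78.0 mm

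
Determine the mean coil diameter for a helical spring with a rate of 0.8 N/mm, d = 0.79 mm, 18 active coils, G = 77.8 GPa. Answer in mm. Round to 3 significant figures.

D = (Gd⁴/(8N_a·k))^(1/3) = (77.8×10³·0.79⁴/(8·18·0.8))^(1/3)
  = (263.048)^(1/3) = 6.4074 mm

6.41 mm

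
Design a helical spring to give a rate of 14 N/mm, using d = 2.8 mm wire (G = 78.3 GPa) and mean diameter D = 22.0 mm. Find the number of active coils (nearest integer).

N_a = Gd⁴/(8D³k) = (78.3×10³ × 2.8⁴)/(8 × 22.0³ × 14)
    = 4.81276e+06 / 1.19258e+06 = 4.036 → 4 coils

4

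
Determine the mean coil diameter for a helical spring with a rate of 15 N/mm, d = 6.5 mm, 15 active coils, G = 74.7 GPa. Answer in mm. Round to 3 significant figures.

D = (Gd⁴/(8N_a·k))^(1/3) = (74.7×10³·6.5⁴/(8·15·15))^(1/3)
  = (74080.1)^(1/3) = 41.9985 mm

42.0 mm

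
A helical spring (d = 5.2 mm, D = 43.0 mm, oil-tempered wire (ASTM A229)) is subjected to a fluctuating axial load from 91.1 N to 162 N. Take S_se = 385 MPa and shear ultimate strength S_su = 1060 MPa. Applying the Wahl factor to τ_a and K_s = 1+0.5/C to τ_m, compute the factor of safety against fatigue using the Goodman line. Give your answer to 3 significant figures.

5.46

C = D/d = 43.0/5.2 = 8.2692; K_W = (4C−1)/(4C−4)+0.615/C = 1.1775; K_s = 1+0.5/C = 1.0605
F_a = (F_max−F_min)/2 = 35.45 N; F_m = (F_max+F_min)/2 = 126.55 N
τ_a = K_W·8F_aD/(πd³) = 1.1775 × 27.607 = 32.508 MPa
τ_m = K_s·8F_mD/(πd³) = 1.0605 × 98.551 = 104.51 MPa
Goodman: 1/n_f = τ_a/S_se + τ_m/S_su = 32.508/385 + 104.51/1060 = 0.08444 + 0.09859 = 0.18303
n_f = 1/0.18303 = 5.464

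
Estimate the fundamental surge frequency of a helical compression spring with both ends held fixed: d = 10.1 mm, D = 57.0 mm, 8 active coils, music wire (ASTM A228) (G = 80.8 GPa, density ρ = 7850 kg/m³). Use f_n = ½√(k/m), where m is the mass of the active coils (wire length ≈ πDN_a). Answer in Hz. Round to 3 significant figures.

k = Gd⁴/(8D³N_a) = (80.8×10³)(10.1⁴)/(8·57.0³·8) = 70.94 N/mm = 70940 N/m
Wire length L = πDN_a = π·57.0·8 = 1432.6 mm
m = ρ·(πd²/4)·L = 7850 × 80.118×10⁻⁶ m² × 1.4326 m = 0.90098 kg
f_n = ½√(k/m) = 0.5·√(70940/0.90098) = 0.5·√(78736) = 140.3 Hz

140 Hz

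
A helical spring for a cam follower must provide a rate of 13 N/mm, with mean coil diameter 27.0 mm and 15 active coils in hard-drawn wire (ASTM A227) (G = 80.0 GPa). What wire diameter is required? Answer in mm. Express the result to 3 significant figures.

d = (8D³N_a·k / G)^(1/4) = (8·27.0³·15·13 / (80.0×10³))^0.25
  = (383.82)^0.25 = 4.4262 mm

4.43 mm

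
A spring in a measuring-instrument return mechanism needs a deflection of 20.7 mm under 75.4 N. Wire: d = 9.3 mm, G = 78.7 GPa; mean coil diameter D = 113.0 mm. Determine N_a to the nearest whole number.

14

Required rate k = F/δ = 75.4/20.7 = 3.6425 N/mm
N_a = Gd⁴/(8D³k) = (78.7×10³ × 9.3⁴)/(8 × 113.0³ × 3.6425)
    = 5.88717e+08 / 4.20462e+07 = 14 → 14 coils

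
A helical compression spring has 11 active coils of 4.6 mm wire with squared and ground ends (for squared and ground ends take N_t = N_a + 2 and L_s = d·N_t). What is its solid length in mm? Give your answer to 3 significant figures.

squared and ground ends: N_t = N_a + 2 = 11 + 2 = 13
L_s = d·N_t = 4.6 × 13 = 59.8 mm

59.8 mm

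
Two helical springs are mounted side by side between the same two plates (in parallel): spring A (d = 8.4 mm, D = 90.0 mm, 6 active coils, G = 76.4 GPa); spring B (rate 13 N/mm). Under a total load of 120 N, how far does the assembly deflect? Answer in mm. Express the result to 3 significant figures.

5.03 mm

k_A = Gd⁴/(8D³N_a) = (76.4×10³)(8.4⁴)/(8·90.0³·6) = 10.87 N/mm
Parallel: k_eq = 10.87 + 13 = 23.87 N/mm
δ = F/k_eq = 120/23.87 = 5.0272 mm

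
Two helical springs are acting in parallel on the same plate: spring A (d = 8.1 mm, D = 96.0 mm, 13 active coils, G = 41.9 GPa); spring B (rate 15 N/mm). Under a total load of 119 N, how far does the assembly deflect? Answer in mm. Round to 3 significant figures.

7.02 mm

k_A = Gd⁴/(8D³N_a) = (41.9×10³)(8.1⁴)/(8·96.0³·13) = 1.9602 N/mm
Parallel: k_eq = 1.9602 + 15 = 16.96 N/mm
δ = F/k_eq = 119/16.96 = 7.0164 mm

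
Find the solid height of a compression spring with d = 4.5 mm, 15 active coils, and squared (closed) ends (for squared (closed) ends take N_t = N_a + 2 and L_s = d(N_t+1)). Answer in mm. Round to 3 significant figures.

81.0 mm

squared (closed) ends: N_t = N_a + 2 = 15 + 2 = 17
L_s = d·(N_t+1) = 4.5 × 18 = 81 mm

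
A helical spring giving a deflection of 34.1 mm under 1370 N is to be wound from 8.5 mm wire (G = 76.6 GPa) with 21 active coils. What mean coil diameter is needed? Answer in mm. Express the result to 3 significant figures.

Required rate k = F/δ = 1370/34.1 = 40.176 N/mm
D = (Gd⁴/(8N_a·k))^(1/3) = (76.6×10³·8.5⁴/(8·21·40.176))^(1/3)
  = (59241.9)^(1/3) = 38.9831 mm

39.0 mm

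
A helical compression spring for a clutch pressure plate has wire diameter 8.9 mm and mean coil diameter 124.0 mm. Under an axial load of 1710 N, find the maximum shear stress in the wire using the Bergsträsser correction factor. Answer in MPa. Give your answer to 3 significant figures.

Spring index C = D/d = 124.0/8.9 = 13.9326
K_B = (4C+2)/(4C−3) = 57.730/52.730 = 1.0948
τ₀ = 8FD/(πd³) = 8·1710·124.0/(π·8.9³) = 1.69632e+06/2214.7 = 765.93 MPa
τ_max = K·τ₀ = 1.0948 × 765.93 = 838.55 MPa

839 MPa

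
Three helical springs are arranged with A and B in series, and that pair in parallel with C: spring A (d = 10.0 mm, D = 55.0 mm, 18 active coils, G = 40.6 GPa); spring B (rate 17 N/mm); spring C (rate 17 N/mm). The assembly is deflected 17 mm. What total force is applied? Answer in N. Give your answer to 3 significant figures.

433 N

k_A = Gd⁴/(8D³N_a) = (40.6×10³)(10.0⁴)/(8·55.0³·18) = 16.946 N/mm
Springs A,B series: k_AB = 1/(1/16.946+1/17) = 8.4866 N/mm; parallel with C: k_eq = 8.4866+17 = 25.487 N/mm
F = k_eq·δ = 25.487·17 = 433.27 N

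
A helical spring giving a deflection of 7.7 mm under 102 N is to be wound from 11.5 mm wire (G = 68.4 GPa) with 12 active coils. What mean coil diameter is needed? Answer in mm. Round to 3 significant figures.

98.0 mm

Required rate k = F/δ = 102/7.7 = 13.247 N/mm
D = (Gd⁴/(8N_a·k))^(1/3) = (68.4×10³·11.5⁴/(8·12·13.247))^(1/3)
  = (940734)^(1/3) = 97.9841 mm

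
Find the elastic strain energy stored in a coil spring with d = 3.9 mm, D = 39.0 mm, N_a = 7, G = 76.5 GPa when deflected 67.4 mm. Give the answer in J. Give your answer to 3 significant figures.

k = Gd⁴/(8D³N_a) = (76.5×10³)(3.9⁴)/(8·39.0³·7) = 5.3277 N/mm
U = ½kδ² = 0.5 × 5.3277 × 67.4² = 12101 N·mm = 12.101 J

12.1 J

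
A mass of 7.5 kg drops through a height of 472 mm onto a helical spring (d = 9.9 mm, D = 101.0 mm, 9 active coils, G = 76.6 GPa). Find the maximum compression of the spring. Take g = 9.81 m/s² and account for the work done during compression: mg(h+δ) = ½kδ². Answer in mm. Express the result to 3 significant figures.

91.4 mm

k = Gd⁴/(8D³N_a) = (76.6×10³)(9.9⁴)/(8·101.0³·9) = 9.9191 N/mm
W = mg = 7.5 × 9.81 = 73.575 N
½kδ² − Wδ − Wh = 0 → δ = (W + √(W² + 2kWh))/k
δ = (73.575 + √(5413.3 + 688930))/9.9191 = (73.575 + 833.27)/9.9191 = 91.424 mm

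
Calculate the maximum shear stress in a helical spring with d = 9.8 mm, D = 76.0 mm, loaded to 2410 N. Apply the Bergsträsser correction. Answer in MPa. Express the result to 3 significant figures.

Spring index C = D/d = 76.0/9.8 = 7.7551
K_B = (4C+2)/(4C−3) = 33.020/28.020 = 1.1784
τ₀ = 8FD/(πd³) = 8·2410·76.0/(π·9.8³) = 1.46528e+06/2956.8 = 495.56 MPa
τ_max = K·τ₀ = 1.1784 × 495.56 = 583.98 MPa

584 MPa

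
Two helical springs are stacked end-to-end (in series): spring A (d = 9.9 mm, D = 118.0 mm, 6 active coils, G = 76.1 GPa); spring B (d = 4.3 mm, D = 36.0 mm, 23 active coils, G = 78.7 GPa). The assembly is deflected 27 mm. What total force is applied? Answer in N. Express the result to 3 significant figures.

k_A = Gd⁴/(8D³N_a) = (76.1×10³)(9.9⁴)/(8·118.0³·6) = 9.2691 N/mm
k_B = Gd⁴/(8D³N_a) = (78.7×10³)(4.3⁴)/(8·36.0³·23) = 3.1342 N/mm
Series: 1/k_eq = 1/9.2691 + 1/3.1342 = 0.42695; k_eq = 2.3422 N/mm
F = k_eq·δ = 2.3422·27 = 63.239 N

63.2 N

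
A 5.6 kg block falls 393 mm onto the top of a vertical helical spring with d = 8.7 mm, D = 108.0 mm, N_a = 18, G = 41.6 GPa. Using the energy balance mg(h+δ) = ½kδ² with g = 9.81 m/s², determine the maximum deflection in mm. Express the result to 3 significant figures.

228 mm

k = Gd⁴/(8D³N_a) = (41.6×10³)(8.7⁴)/(8·108.0³·18) = 1.3138 N/mm
W = mg = 5.6 × 9.81 = 54.936 N
½kδ² − Wδ − Wh = 0 → δ = (W + √(W² + 2kWh))/k
δ = (54.936 + √(3018 + 56730.4))/1.3138 = (54.936 + 244.43)/1.3138 = 227.86 mm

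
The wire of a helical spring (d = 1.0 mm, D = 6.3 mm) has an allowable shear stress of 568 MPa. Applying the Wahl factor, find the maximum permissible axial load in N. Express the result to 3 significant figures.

28.6 N

C = D/d = 6.3/1.0 = 6.3000
K_W = (4C−1)/(4C−4) + 0.615/C = 24.200/21.200 + 0.0976 = 1.2391
τ_max = K·8FD/(πd³) → F_max = τ_allow·πd³/(8DK)
F_max = 568·π·1.0³/(8·6.3·1.2391) = 1784.4/62.452 = 28.573 N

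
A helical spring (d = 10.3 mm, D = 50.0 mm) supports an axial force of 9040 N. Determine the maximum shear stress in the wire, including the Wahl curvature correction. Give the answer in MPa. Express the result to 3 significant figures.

Spring index C = D/d = 50.0/10.3 = 4.8544
K_W = (4C−1)/(4C−4) + 0.615/C = 18.417/15.417 + 0.1267 = 1.3213
τ₀ = 8FD/(πd³) = 8·9040·50.0/(π·10.3³) = 3.616e+06/3432.9 = 1053.3 MPa
τ_max = K·τ₀ = 1.3213 × 1053.3 = 1391.7 MPa

1390 MPa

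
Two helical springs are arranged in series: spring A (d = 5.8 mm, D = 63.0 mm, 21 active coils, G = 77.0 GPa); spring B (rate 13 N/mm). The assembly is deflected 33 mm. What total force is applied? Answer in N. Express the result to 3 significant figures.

59.0 N

k_A = Gd⁴/(8D³N_a) = (77.0×10³)(5.8⁴)/(8·63.0³·21) = 2.0743 N/mm
Series: 1/k_eq = 1/2.0743 + 1/13 = 0.55901; k_eq = 1.7889 N/mm
F = k_eq·δ = 1.7889·33 = 59.033 N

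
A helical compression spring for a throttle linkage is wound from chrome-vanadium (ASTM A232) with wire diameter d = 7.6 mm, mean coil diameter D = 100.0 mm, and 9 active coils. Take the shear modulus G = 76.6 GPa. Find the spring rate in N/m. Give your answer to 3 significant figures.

3550 N/m

k = Gd⁴/(8D³N_a) = (76.6×10³ × 7.6⁴) / (8 × 100.0³ × 9)
  = 2.55554e+08 / 7.2e+07 = 3.5494 N/mm = 3549.4 N/m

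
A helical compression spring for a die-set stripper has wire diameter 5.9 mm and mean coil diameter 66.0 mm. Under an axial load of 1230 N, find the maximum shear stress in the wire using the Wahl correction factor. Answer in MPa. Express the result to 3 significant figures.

Spring index C = D/d = 66.0/5.9 = 11.1864
K_W = (4C−1)/(4C−4) + 0.615/C = 43.746/40.746 + 0.0550 = 1.1286
τ₀ = 8FD/(πd³) = 8·1230·66.0/(π·5.9³) = 649440/645.22 = 1006.5 MPa
τ_max = K·τ₀ = 1.1286 × 1006.5 = 1136 MPa

1140 MPa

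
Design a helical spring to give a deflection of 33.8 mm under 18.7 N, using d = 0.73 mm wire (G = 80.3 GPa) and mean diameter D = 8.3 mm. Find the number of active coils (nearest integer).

9

Required rate k = F/δ = 18.7/33.8 = 0.55325 N/mm
N_a = Gd⁴/(8D³k) = (80.3×10³ × 0.73⁴)/(8 × 8.3³ × 0.55325)
    = 22803.8 / 2530.75 = 9.011 → 9 coils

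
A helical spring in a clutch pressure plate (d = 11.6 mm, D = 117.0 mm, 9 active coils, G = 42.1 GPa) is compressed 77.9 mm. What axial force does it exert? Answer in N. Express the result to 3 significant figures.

515 N

k = Gd⁴/(8D³N_a) = (42.1×10³)(11.6⁴)/(8·117.0³·9) = 6.6103 N/mm
F = k·δ = 6.6103 × 77.9 = 514.95 N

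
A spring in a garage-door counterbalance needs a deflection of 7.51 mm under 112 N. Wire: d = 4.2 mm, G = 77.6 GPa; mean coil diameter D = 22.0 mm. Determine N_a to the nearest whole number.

Required rate k = F/δ = 112/7.51 = 14.913 N/mm
N_a = Gd⁴/(8D³k) = (77.6×10³ × 4.2⁴)/(8 × 22.0³ × 14.913)
    = 2.41468e+07 / 1.27039e+06 = 19.01 → 19 coils

19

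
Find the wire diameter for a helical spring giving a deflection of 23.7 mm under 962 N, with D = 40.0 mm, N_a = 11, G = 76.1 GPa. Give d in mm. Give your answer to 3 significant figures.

Required rate k = F/δ = 962/23.7 = 40.591 N/mm
d = (8D³N_a·k / G)^(1/4) = (8·40.0³·11·40.591 / (76.1×10³))^0.25
  = (3004)^0.25 = 7.4033 mm

7.40 mm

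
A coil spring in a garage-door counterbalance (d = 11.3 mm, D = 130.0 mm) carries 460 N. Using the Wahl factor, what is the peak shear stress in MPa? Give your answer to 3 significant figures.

Spring index C = D/d = 130.0/11.3 = 11.5044
K_W = (4C−1)/(4C−4) + 0.615/C = 45.018/42.018 + 0.0535 = 1.1249
τ₀ = 8FD/(πd³) = 8·460·130.0/(π·11.3³) = 478400/4533 = 105.54 MPa
τ_max = K·τ₀ = 1.1249 × 105.54 = 118.71 MPa

119 MPa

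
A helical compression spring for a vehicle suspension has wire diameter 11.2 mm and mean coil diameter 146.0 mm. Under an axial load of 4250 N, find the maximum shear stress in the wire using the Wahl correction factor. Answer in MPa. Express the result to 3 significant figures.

1250 MPa

Spring index C = D/d = 146.0/11.2 = 13.0357
K_W = (4C−1)/(4C−4) + 0.615/C = 51.143/48.143 + 0.0472 = 1.1095
τ₀ = 8FD/(πd³) = 8·4250·146.0/(π·11.2³) = 4.964e+06/4413.7 = 1124.7 MPa
τ_max = K·τ₀ = 1.1095 × 1124.7 = 1247.8 MPa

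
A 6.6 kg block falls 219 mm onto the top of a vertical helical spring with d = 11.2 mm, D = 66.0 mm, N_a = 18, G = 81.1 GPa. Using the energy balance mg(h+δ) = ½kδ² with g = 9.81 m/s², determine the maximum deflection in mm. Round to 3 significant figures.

k = Gd⁴/(8D³N_a) = (81.1×10³)(11.2⁴)/(8·66.0³·18) = 30.825 N/mm
W = mg = 6.6 × 9.81 = 64.746 N
½kδ² − Wδ − Wh = 0 → δ = (W + √(W² + 2kWh))/k
δ = (64.746 + √(4192 + 874149))/30.825 = (64.746 + 937.2)/30.825 = 32.505 mm

32.5 mm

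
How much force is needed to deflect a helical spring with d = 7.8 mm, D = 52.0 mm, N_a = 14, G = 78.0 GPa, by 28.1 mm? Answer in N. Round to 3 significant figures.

515 N

k = Gd⁴/(8D³N_a) = (78.0×10³)(7.8⁴)/(8·52.0³·14) = 18.333 N/mm
F = k·δ = 18.333 × 28.1 = 515.17 N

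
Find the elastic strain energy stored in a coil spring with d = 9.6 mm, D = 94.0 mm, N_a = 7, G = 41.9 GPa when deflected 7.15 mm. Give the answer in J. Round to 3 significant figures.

0.196 J

k = Gd⁴/(8D³N_a) = (41.9×10³)(9.6⁴)/(8·94.0³·7) = 7.6512 N/mm
U = ½kδ² = 0.5 × 7.6512 × 7.15² = 195.57 N·mm = 0.19557 J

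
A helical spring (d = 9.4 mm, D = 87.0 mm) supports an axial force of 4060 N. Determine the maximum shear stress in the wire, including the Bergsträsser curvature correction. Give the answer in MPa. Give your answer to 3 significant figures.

Spring index C = D/d = 87.0/9.4 = 9.2553
K_B = (4C+2)/(4C−3) = 39.021/34.021 = 1.1470
τ₀ = 8FD/(πd³) = 8·4060·87.0/(π·9.4³) = 2.82576e+06/2609.4 = 1082.9 MPa
τ_max = K·τ₀ = 1.1470 × 1082.9 = 1242.1 MPa

1240 MPa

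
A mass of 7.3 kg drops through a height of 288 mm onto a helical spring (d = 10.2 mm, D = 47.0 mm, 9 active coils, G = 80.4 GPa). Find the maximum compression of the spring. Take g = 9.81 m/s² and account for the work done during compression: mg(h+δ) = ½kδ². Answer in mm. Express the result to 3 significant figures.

k = Gd⁴/(8D³N_a) = (80.4×10³)(10.2⁴)/(8·47.0³·9) = 116.42 N/mm
W = mg = 7.3 × 9.81 = 71.613 N
½kδ² − Wδ − Wh = 0 → δ = (W + √(W² + 2kWh))/k
δ = (71.613 + √(5128.4 + 4.80225e+06))/116.42 = (71.613 + 2192.6)/116.42 = 19.448 mm

19.4 mm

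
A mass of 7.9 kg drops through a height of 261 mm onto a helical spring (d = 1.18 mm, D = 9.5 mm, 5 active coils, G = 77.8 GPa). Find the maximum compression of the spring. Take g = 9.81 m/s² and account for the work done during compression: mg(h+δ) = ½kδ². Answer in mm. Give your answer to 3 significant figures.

k = Gd⁴/(8D³N_a) = (77.8×10³)(1.18⁴)/(8·9.5³·5) = 4.3982 N/mm
W = mg = 7.9 × 9.81 = 77.499 N
½kδ² − Wδ − Wh = 0 → δ = (W + √(W² + 2kWh))/k
δ = (77.499 + √(6006.1 + 177928))/4.3982 = (77.499 + 428.87)/4.3982 = 115.13 mm

115 mm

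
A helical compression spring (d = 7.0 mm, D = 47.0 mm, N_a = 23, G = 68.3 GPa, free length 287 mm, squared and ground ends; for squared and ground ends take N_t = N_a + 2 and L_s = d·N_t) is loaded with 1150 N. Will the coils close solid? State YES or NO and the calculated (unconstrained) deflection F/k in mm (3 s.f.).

k = Gd⁴/(8D³N_a) = (68.3×10³)(7.0⁴)/(8·47.0³·23) = 8.5842 N/mm
N_t = 25; L_s = 7.0·25 = 175 mm; δ_solid = L₀ − L_s = 287 − 175 = 112 mm
δ = F/k = 1150/8.5842 = 133.97 mm
δ ≥ δ_solid → spring goes solid

YES, δ = 134 mm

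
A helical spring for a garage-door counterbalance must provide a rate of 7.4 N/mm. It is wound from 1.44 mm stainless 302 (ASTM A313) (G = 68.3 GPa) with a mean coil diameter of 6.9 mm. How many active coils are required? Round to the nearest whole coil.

15

N_a = Gd⁴/(8D³k) = (68.3×10³ × 1.44⁴)/(8 × 6.9³ × 7.4)
    = 293677 / 19447.7 = 15.1 → 15 coils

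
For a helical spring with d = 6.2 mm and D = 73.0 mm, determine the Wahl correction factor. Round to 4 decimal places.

1.1218

C = D/d = 73.0/6.2 = 11.7742
K_W = (4C−1)/(4C−4) + 0.615/C = 46.097/43.097 + 0.0522 = 1.1218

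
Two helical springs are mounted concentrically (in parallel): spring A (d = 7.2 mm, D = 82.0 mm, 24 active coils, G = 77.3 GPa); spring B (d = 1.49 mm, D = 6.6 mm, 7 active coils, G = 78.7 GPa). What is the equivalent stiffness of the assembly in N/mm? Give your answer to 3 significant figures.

k_A = Gd⁴/(8D³N_a) = (77.3×10³)(7.2⁴)/(8·82.0³·24) = 1.9623 N/mm
k_B = Gd⁴/(8D³N_a) = (78.7×10³)(1.49⁴)/(8·6.6³·7) = 24.094 N/mm
Parallel: k_eq = 1.9623 + 24.094 = 26.056 N/mm

26.1 N/mm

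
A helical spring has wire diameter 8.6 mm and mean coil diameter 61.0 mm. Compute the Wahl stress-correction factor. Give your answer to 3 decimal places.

1.210

C = D/d = 61.0/8.6 = 7.0930
K_W = (4C−1)/(4C−4) + 0.615/C = 27.372/24.372 + 0.0867 = 1.2098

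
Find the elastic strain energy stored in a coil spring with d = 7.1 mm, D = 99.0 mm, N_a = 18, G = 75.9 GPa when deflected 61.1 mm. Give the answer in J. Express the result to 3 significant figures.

k = Gd⁴/(8D³N_a) = (75.9×10³)(7.1⁴)/(8·99.0³·18) = 1.3804 N/mm
U = ½kδ² = 0.5 × 1.3804 × 61.1² = 2576.7 N·mm = 2.5767 J

2.58 J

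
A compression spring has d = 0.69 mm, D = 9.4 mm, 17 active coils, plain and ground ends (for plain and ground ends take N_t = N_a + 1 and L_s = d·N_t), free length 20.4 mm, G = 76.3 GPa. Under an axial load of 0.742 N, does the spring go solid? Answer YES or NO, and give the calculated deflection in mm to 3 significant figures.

NO, δ = 4.85 mm

k = Gd⁴/(8D³N_a) = (76.3×10³)(0.69⁴)/(8·9.4³·17) = 0.15311 N/mm
N_t = 18; L_s = 0.69·18 = 12.42 mm; δ_solid = L₀ − L_s = 20.4 − 12.42 = 7.98 mm
δ = F/k = 0.742/0.15311 = 4.8462 mm
δ < δ_solid → spring does not go solid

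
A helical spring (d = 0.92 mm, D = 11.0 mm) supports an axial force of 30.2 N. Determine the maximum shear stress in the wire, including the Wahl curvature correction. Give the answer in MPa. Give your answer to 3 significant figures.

1220 MPa

Spring index C = D/d = 11.0/0.92 = 11.9565
K_W = (4C−1)/(4C−4) + 0.615/C = 46.826/43.826 + 0.0514 = 1.1199
τ₀ = 8FD/(πd³) = 8·30.2·11.0/(π·0.92³) = 2657.6/2.4463 = 1086.4 MPa
τ_max = K·τ₀ = 1.1199 × 1086.4 = 1216.6 MPa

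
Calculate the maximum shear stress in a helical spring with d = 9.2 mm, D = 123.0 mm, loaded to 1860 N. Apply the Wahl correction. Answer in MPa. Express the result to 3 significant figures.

828 MPa

Spring index C = D/d = 123.0/9.2 = 13.3696
K_W = (4C−1)/(4C−4) + 0.615/C = 52.478/49.478 + 0.0460 = 1.1066
τ₀ = 8FD/(πd³) = 8·1860·123.0/(π·9.2³) = 1.83024e+06/2446.3 = 748.16 MPa
τ_max = K·τ₀ = 1.1066 × 748.16 = 827.94 MPa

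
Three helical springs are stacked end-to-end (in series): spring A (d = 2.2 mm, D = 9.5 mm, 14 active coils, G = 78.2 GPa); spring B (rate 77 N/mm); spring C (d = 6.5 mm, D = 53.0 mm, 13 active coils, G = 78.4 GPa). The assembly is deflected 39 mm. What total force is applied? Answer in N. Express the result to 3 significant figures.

k_A = Gd⁴/(8D³N_a) = (78.2×10³)(2.2⁴)/(8·9.5³·14) = 19.077 N/mm
k_C = Gd⁴/(8D³N_a) = (78.4×10³)(6.5⁴)/(8·53.0³·13) = 9.0388 N/mm
Series: 1/k_eq = 1/19.077 + 1/77 + 1/9.0388 = 0.17604; k_eq = 5.6805 N/mm
F = k_eq·δ = 5.6805·39 = 221.54 N

222 N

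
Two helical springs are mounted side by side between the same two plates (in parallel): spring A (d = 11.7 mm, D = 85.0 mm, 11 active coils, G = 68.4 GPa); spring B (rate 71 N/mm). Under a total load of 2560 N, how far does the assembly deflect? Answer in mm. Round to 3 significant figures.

k_A = Gd⁴/(8D³N_a) = (68.4×10³)(11.7⁴)/(8·85.0³·11) = 23.717 N/mm
Parallel: k_eq = 23.717 + 71 = 94.717 N/mm
δ = F/k_eq = 2560/94.717 = 27.028 mm

27.0 mm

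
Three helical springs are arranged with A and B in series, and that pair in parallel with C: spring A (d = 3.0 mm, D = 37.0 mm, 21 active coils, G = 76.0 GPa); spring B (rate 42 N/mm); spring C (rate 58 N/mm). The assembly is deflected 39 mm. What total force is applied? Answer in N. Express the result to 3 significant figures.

k_A = Gd⁴/(8D³N_a) = (76.0×10³)(3.0⁴)/(8·37.0³·21) = 0.72341 N/mm
Springs A,B series: k_AB = 1/(1/0.72341+1/42) = 0.71116 N/mm; parallel with C: k_eq = 0.71116+58 = 58.711 N/mm
F = k_eq·δ = 58.711·39 = 2289.7 N

2290 N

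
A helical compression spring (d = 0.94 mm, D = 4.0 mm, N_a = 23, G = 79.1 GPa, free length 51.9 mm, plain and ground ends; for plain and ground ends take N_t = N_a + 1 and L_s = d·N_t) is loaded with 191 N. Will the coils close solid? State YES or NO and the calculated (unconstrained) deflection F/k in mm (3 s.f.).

k = Gd⁴/(8D³N_a) = (79.1×10³)(0.94⁴)/(8·4.0³·23) = 5.2443 N/mm
N_t = 24; L_s = 0.94·24 = 22.56 mm; δ_solid = L₀ − L_s = 51.9 − 22.56 = 29.34 mm
δ = F/k = 191/5.2443 = 36.42 mm
δ ≥ δ_solid → spring goes solid

YES, δ = 36.4 mm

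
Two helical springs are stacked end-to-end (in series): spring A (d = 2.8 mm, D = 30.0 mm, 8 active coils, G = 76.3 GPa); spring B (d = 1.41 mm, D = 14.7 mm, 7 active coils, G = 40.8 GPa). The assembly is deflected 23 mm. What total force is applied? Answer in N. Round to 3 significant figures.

k_A = Gd⁴/(8D³N_a) = (76.3×10³)(2.8⁴)/(8·30.0³·8) = 2.714 N/mm
k_B = Gd⁴/(8D³N_a) = (40.8×10³)(1.41⁴)/(8·14.7³·7) = 0.90656 N/mm
Series: 1/k_eq = 1/2.714 + 1/0.90656 = 1.4715; k_eq = 0.67957 N/mm
F = k_eq·δ = 0.67957·23 = 15.63 N

15.6 N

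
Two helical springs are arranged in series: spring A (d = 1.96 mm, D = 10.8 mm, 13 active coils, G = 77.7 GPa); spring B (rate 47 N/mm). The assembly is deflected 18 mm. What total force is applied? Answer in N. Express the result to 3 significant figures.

133 N

k_A = Gd⁴/(8D³N_a) = (77.7×10³)(1.96⁴)/(8·10.8³·13) = 8.7527 N/mm
Series: 1/k_eq = 1/8.7527 + 1/47 = 0.13553; k_eq = 7.3786 N/mm
F = k_eq·δ = 7.3786·18 = 132.81 N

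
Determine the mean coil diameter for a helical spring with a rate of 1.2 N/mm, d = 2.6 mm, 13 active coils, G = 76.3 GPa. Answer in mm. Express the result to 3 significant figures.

30.3 mm

D = (Gd⁴/(8N_a·k))^(1/3) = (76.3×10³·2.6⁴/(8·13·1.2))^(1/3)
  = (27938.5)^(1/3) = 30.3436 mm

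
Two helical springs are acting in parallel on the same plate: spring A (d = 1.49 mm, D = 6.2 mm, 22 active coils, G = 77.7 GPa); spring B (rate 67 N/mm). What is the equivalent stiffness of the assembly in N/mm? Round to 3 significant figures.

k_A = Gd⁴/(8D³N_a) = (77.7×10³)(1.49⁴)/(8·6.2³·22) = 9.1302 N/mm
Parallel: k_eq = 9.1302 + 67 = 76.13 N/mm

76.1 N/mm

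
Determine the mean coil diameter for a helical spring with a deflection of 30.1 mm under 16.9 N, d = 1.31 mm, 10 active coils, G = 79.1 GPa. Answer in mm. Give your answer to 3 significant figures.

17.3 mm

Required rate k = F/δ = 16.9/30.1 = 0.56146 N/mm
D = (Gd⁴/(8N_a·k))^(1/3) = (79.1×10³·1.31⁴/(8·10·0.56146))^(1/3)
  = (5186.23)^(1/3) = 17.3095 mm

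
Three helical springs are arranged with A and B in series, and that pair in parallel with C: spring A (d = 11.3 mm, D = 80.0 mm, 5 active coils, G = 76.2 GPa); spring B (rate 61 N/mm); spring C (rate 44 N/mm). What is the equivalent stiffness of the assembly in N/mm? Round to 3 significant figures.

k_A = Gd⁴/(8D³N_a) = (76.2×10³)(11.3⁴)/(8·80.0³·5) = 60.665 N/mm
Springs A,B series: k_AB = 1/(1/60.665+1/61) = 30.416 N/mm; parallel with C: k_eq = 30.416+44 = 74.416 N/mm

74.4 N/mm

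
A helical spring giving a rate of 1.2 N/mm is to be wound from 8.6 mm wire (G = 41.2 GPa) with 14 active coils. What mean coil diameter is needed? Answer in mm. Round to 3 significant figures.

D = (Gd⁴/(8N_a·k))^(1/3) = (41.2×10³·8.6⁴/(8·14·1.2))^(1/3)
  = (1.67684e+06)^(1/3) = 118.8039 mm

119 mm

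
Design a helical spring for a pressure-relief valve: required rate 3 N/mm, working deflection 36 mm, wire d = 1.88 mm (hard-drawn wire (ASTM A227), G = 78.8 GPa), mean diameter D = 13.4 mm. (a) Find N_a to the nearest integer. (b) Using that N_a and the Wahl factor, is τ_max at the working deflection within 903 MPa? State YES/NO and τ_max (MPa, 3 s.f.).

N_a = Gd⁴/(8D³k) = (78.8×10³)(1.88⁴)/(8·13.4³·3) = 17.05 → N_a = 17
Actual rate k = Gd⁴/(8D³·17) = 3.0082 N/mm
Working load F = kδ = 3.0082·36 = 108.29 N
C = 13.4/1.88 = 7.1277; K_W = (4C−1)/(4C−4)+0.615/C = 1.2087
τ_max = K_W·8FD/(πd³) = 1.2087·556.13 = 672.19 MPa
τ_max ≤ 903 MPa → acceptable

(a) 17 coils; (b) YES, τ_max = 672 MPa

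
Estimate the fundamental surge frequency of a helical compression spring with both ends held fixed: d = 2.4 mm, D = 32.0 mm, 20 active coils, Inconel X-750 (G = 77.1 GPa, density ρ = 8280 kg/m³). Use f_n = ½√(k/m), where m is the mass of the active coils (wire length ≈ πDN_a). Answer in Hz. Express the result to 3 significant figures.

40.2 Hz

k = Gd⁴/(8D³N_a) = (77.1×10³)(2.4⁴)/(8·32.0³·20) = 0.4879 N/mm = 487.9 N/m
Wire length L = πDN_a = π·32.0·20 = 2010.6 mm
m = ρ·(πd²/4)·L = 8280 × 4.5239×10⁻⁶ m² × 2.0106 m = 0.075313 kg
f_n = ½√(k/m) = 0.5·√(487.9/0.075313) = 0.5·√(6478.2) = 40.244 Hz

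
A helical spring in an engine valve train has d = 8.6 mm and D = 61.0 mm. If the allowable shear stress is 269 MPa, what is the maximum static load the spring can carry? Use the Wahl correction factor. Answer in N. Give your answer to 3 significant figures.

C = D/d = 61.0/8.6 = 7.0930
K_W = (4C−1)/(4C−4) + 0.615/C = 27.372/24.372 + 0.0867 = 1.2098
τ_max = K·8FD/(πd³) → F_max = τ_allow·πd³/(8DK)
F_max = 269·π·8.6³/(8·61.0·1.2098) = 5.3752e+05/590.38 = 910.47 N

910 N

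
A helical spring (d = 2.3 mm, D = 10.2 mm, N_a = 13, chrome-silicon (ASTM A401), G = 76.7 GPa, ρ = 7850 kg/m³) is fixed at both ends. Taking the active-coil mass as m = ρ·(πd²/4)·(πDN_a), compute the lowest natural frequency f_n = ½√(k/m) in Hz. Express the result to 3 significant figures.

k = Gd⁴/(8D³N_a) = (76.7×10³)(2.3⁴)/(8·10.2³·13) = 19.448 N/mm = 19448 N/m
Wire length L = πDN_a = π·10.2·13 = 416.58 mm
m = ρ·(πd²/4)·L = 7850 × 4.1548×10⁻⁶ m² × 0.41658 m = 0.013587 kg
f_n = ½√(k/m) = 0.5·√(19448/0.013587) = 0.5·√(1.4314e+06) = 598.21 Hz

598 Hz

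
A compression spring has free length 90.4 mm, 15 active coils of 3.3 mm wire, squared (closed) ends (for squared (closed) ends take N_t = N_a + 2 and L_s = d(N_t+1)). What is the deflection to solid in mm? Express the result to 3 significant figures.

N_t = 17; L_s = 3.3·18 = 59.4 mm
δ_solid = L₀ − L_s = 90.4 − 59.4 = 31 mm

31.0 mm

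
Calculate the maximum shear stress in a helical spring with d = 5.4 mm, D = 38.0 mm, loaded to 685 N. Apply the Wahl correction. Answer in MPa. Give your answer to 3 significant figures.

Spring index C = D/d = 38.0/5.4 = 7.0370
K_W = (4C−1)/(4C−4) + 0.615/C = 27.148/24.148 + 0.0874 = 1.2116
τ₀ = 8FD/(πd³) = 8·685·38.0/(π·5.4³) = 208240/494.69 = 420.95 MPa
τ_max = K·τ₀ = 1.2116 × 420.95 = 510.04 MPa

510 MPa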